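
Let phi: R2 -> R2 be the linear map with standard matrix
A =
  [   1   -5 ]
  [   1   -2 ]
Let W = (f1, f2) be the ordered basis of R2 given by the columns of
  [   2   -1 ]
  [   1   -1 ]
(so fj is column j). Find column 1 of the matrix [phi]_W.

Column 1 of [phi]_W is the W-coordinate vector of phi(f1).
In standard coordinates phi(f1) = A f1 = [-3, 0].
Converting to W: [-3, 0] = -3f1 - 3f2, so the coordinate vector is [-3, -3].

[-3, -3]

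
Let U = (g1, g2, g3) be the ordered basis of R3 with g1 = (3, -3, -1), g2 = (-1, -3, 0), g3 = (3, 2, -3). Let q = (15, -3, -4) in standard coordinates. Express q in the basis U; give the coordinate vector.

We seek scalars with c_1 g1 + ... + c_3 g3 = q; equivalently solve M c = q where the columns of M are g1, ..., g3.
Row-reducing the augmented matrix [M | q] gives c = (4, -3, 0).
Check: 4g1 - 3g2 + 0·g3 = (15, -3, -4).

(4, -3, 0)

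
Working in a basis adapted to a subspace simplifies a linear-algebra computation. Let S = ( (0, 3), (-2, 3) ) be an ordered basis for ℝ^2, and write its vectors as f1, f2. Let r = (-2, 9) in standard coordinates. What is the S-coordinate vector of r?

We seek scalars with c_1 f1 + c_2 f2 = r; equivalently solve M c = r where the columns of M are f1, f2.
System: 0c_1 - 2c_2 = -2, 3c_1 + 3c_2 = 9; solving gives c_1 = 2, c_2 = 1.
Check: 2f1 + f2 = (-2, 9).

(2, 1)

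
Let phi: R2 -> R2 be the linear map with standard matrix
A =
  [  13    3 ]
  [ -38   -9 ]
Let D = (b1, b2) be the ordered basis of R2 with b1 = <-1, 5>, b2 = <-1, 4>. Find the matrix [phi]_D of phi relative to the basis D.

Let P have columns b1, b2. Then [phi]_D = P^(-1) A P.
Here det P = 1, so P^(-1) is integer; computing A P first and then P^(-1)(A P) gives [[1, -2], [-3, 3]].

[[1, -2], [-3, 3]]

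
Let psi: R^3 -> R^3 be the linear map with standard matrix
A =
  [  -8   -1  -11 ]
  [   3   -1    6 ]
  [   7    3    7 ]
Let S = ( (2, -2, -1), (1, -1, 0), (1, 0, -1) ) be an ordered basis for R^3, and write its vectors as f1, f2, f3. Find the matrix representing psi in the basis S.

With P the matrix whose columns are f1, ..., f3, [psi]_S = P^(-1) A P.
Column by column: psi(f1) = A f1 = (-3, 2, 1); its S-coordinates (0, -2, -1) give column 1.
Continuing for each basis vector yields [psi]_S = [[0, -1, 0], [-2, -2, 3], [-1, -3, 0]].

[[0, -1, 0], [-2, -2, 3], [-1, -3, 0]]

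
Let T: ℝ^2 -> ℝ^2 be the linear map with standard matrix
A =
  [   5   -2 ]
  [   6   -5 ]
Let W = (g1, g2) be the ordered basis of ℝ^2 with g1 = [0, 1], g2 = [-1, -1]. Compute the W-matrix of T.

[[-3, 2], [2, 3]]

Let P have columns g1, g2. Then [T]_W = P^(-1) A P.
Here det P = 1, so P^(-1) is integer; computing A P first and then P^(-1)(A P) gives [[-3, 2], [2, 3]].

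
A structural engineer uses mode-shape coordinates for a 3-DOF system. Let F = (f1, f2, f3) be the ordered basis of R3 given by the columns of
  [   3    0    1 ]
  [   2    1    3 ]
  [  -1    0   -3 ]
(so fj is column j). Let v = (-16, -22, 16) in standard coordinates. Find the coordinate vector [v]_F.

(-4, -2, -4)

[v]_F is the unique c with M c = v, where M has columns f1, ..., f3.
Gaussian elimination on [M | v] yields c = (-4, -2, -4).
Check: -4f1 - 2f2 - 4f3 = (-16, -22, 16).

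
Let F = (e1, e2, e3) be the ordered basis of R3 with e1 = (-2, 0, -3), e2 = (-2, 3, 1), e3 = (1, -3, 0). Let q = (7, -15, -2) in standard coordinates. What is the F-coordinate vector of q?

Write q = c_1 e1 + ... + c_3 e3 and solve for the c_i.
Gaussian elimination on [M | q] yields c = (0, -2, 3).
Check: 0·e1 - 2e2 + 3e3 = (7, -15, -2).

(0, -2, 3)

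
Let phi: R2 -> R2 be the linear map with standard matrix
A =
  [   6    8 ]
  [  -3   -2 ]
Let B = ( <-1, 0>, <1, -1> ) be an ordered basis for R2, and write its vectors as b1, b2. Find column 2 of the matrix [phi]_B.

Column 2 of [phi]_B is the B-coordinate vector of phi(b2).
In standard coordinates phi(b2) = A b2 = <-2, -1>.
Converting to B: <-2, -1> = 3b1 + b2, so the coordinate vector is <3, 1>.

<3, 1>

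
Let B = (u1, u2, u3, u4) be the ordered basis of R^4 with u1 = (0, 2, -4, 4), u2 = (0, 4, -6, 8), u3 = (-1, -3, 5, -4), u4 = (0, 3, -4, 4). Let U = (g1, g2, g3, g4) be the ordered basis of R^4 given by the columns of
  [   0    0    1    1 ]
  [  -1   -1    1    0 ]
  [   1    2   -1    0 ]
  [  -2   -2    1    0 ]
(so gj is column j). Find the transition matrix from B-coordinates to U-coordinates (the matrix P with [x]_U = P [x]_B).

[[0, -2, -1, 0], [-2, -2, 2, -1], [0, 0, -2, 2], [0, 0, 1, -2]]

Let M have columns uj and N have columns gj. Then for every x, N [x]_U = x = M [x]_B, so P = N^(-1) M.
Since det N = -1, N^(-1) has integer entries; multiplying gives P = [[0, -2, -1, 0], [-2, -2, 2, -1], [0, 0, -2, 2], [0, 0, 1, -2]].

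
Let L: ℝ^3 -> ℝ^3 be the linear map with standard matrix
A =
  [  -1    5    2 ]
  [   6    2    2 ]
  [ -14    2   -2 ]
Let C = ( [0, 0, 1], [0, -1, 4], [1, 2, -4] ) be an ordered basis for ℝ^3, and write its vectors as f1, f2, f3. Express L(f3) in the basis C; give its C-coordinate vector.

[2, 0, 1]

Column 3 of [L]_C is the C-coordinate vector of L(f3).
In standard coordinates L(f3) = A f3 = [1, 2, -2].
Converting to C: [1, 2, -2] = 2f1 + 0·f2 + f3, so the coordinate vector is [2, 0, 1].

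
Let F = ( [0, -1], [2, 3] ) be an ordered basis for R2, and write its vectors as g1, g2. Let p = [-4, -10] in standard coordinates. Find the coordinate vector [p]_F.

[p]_F is the unique c with M c = p, where M has columns g1, g2.
System: 0c_1 + 2c_2 = -4, -c_1 + 3c_2 = -10; solving gives c_1 = 4, c_2 = -2.
Check: 4g1 - 2g2 = [-4, -10].

[4, -2]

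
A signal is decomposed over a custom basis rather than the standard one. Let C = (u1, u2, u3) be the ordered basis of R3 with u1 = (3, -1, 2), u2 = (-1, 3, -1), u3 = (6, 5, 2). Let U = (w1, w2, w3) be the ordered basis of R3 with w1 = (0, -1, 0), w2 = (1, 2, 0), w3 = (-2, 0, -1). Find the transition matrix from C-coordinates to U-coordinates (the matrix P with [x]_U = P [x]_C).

Take x = uj: its C-coordinates are the j-th standard unit vector, so P e_j — column j of P — equals [uj]_U.
u1 = -w1 - w2 - 2w3, giving column 1 = (-1, -1, -2); repeating for each j gives P = [[-1, -1, -1], [-1, 1, 2], [-2, 1, -2]].

[[-1, -1, -1], [-1, 1, 2], [-2, 1, -2]]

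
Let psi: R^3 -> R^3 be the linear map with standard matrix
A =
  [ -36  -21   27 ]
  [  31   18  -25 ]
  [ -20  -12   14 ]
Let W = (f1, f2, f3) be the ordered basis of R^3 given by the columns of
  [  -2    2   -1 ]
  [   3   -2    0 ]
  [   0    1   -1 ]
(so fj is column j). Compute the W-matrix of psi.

Let P have columns f1, ..., f3. Then [psi]_W = P^(-1) A P.
Here det P = -1, so P^(-1) is integer; computing A P first and then P^(-1)(A P) gives [[-2, 1, 0], [1, 1, 3], [-3, 3, -3]].

[[-2, 1, 0], [1, 1, 3], [-3, 3, -3]]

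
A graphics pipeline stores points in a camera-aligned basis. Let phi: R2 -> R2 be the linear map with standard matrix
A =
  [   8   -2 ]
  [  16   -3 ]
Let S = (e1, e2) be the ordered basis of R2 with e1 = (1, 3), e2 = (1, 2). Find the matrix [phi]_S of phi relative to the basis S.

[[3, 2], [-1, 2]]

Let P have columns e1, e2. Then [phi]_S = P^(-1) A P.
Here det P = -1, so P^(-1) is integer; computing A P first and then P^(-1)(A P) gives [[3, 2], [-1, 2]].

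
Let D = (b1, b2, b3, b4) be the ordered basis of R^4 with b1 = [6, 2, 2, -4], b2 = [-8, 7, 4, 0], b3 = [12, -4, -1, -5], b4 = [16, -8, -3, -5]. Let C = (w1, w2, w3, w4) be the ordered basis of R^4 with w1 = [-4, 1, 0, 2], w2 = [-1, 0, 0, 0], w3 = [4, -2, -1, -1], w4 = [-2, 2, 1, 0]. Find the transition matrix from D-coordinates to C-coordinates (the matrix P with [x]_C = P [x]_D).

[[-2, -1, -2, -2], [-2, 0, 0, 0], [0, -2, 1, 1], [2, 2, 0, -2]]

Let M have columns bj and N have columns wj. Then for every x, N [x]_C = x = M [x]_D, so P = N^(-1) M.
Since det N = 1, N^(-1) has integer entries; multiplying gives P = [[-2, -1, -2, -2], [-2, 0, 0, 0], [0, -2, 1, 1], [2, 2, 0, -2]].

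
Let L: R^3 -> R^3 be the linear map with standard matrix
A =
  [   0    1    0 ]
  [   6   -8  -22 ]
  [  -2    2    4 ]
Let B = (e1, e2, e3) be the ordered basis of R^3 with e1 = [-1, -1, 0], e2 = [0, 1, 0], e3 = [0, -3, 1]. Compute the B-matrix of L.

[[1, -1, 3], [3, -3, -1], [0, 2, -2]]

The j-th column of [L]_B is [L(ej)]_B.
L(e1) = A e1 = [-1, 2, 0] = e1 + 3e2 + 0·e3, so column 1 is [1, 3, 0].
Repeating for e2, e3 and assembling the columns gives [[1, -1, 3], [3, -3, -1], [0, 2, -2]].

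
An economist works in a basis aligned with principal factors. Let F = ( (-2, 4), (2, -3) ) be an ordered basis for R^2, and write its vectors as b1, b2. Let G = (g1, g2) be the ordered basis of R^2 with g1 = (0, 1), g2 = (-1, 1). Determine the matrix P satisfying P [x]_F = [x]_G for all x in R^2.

Column j of P is [bj]_G, since P maps F-coordinates to G-coordinates.
Expressing b1 in G: b1 = 2g1 + 2g2, so column 1 of P is (2, 2).
Doing the same for each bj gives P = [[2, -1], [2, -2]].

[[2, -1], [2, -2]]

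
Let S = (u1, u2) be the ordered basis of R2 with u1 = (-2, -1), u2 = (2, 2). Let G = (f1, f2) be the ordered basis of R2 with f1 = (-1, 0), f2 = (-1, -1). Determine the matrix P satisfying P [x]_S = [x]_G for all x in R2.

Column j of P is [uj]_G, since P maps S-coordinates to G-coordinates.
Expressing u1 in G: u1 = f1 + f2, so column 1 of P is (1, 1).
Doing the same for each uj gives P = [[1, 0], [1, -2]].

[[1, 0], [1, -2]]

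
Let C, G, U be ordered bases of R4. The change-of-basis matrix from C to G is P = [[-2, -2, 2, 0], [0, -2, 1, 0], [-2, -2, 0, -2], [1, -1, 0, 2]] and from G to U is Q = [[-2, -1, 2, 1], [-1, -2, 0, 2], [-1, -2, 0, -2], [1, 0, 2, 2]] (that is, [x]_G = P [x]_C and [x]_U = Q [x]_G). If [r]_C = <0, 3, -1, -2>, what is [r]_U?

First [r]_G = P [r]_C = <-8, -7, -2, -7>.
Then [r]_U = Q [r]_G = <12, 8, 36, -26>.

<12, 8, 36, -26>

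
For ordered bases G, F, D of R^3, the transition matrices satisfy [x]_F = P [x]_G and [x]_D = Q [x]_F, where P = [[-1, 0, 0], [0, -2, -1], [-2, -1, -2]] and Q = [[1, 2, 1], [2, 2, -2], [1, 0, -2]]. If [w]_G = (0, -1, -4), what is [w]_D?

(21, -6, -18)

Apply P to get F-coordinates (0, 6, 9), then Q to get D-coordinates.
The result is [w]_D = (21, -6, -18).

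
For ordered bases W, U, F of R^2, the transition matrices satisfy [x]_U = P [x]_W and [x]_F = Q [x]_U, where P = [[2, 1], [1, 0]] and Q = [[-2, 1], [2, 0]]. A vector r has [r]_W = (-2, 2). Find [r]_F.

Apply P to get U-coordinates (-2, -2), then Q to get F-coordinates.
The result is [r]_F = (2, -4).

(2, -4)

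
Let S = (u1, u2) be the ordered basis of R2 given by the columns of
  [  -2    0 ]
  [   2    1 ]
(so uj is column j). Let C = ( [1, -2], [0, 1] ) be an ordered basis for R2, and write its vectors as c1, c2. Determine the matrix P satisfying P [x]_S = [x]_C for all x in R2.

[[-2, 0], [-2, 1]]

Take x = uj: its S-coordinates are the j-th standard unit vector, so P e_j — column j of P — equals [uj]_C.
u1 = -2c1 - 2c2, giving column 1 = [-2, -2]; repeating for each j gives P = [[-2, 0], [-2, 1]].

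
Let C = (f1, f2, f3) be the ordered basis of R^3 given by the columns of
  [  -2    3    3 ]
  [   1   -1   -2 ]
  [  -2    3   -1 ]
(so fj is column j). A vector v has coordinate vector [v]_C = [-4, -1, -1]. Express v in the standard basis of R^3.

[2, -1, 6]

The coordinates say v = -4f1 - f2 - f3; adding the scaled basis vectors gives [2, -1, 6].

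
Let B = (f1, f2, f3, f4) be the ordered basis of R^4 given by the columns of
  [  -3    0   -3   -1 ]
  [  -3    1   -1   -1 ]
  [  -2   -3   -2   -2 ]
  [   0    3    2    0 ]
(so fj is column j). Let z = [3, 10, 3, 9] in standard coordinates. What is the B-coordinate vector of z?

We seek scalars with c_1 f1 + ... + c_4 f4 = z; equivalently solve M c = z where the columns of M are f1, ..., f4.
Solving this 4x4 system gives c = (-3, 1, 3, -3).
Check: -3f1 + f2 + 3f3 - 3f4 = [3, 10, 3, 9].

[-3, 1, 3, -3]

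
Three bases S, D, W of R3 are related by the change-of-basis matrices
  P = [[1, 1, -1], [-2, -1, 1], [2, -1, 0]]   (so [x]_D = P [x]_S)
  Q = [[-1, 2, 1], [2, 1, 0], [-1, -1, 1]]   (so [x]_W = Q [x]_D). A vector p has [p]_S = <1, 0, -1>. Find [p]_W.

<-6, 1, 3>

Composing the changes, [p]_W = Q P [p]_S.
Q P = [[-3, -4, 3], [0, 1, -1], [3, -1, 0]]; applying this to <1, 0, -1> gives <-6, 1, 3>.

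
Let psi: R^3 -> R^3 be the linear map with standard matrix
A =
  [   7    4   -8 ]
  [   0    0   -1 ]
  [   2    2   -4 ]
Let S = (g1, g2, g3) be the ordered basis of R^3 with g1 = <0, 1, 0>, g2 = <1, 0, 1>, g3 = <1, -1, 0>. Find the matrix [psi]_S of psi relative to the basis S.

[[2, 0, 3], [2, -2, 0], [2, 1, 3]]

With P the matrix whose columns are g1, ..., g3, [psi]_S = P^(-1) A P.
Column by column: psi(g1) = A g1 = <4, 0, 2>; its S-coordinates <2, 2, 2> give column 1.
Continuing for each basis vector yields [psi]_S = [[2, 0, 3], [2, -2, 0], [2, 1, 3]].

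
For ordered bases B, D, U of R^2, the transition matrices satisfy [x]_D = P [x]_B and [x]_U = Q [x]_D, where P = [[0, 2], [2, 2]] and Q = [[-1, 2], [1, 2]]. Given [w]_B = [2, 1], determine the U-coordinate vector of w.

[10, 14]

Composing the changes, [w]_U = Q P [w]_B.
Q P = [[4, 2], [4, 6]]; applying this to [2, 1] gives [10, 14].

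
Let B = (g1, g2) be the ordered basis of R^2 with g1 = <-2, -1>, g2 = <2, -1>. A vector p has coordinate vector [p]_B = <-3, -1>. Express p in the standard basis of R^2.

By definition p = -3g1 - g2.
Summing componentwise gives <4, 4>.

<4, 4>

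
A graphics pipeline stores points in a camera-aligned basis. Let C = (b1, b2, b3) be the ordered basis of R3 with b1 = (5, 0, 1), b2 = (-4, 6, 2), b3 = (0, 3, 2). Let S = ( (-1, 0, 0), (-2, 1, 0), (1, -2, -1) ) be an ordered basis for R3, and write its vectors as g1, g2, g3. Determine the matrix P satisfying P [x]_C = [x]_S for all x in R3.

[[-2, -2, 0], [-2, 2, -1], [-1, -2, -2]]

Let M have columns bj and N have columns gj. Then for every x, N [x]_S = x = M [x]_C, so P = N^(-1) M.
Since det N = 1, N^(-1) has integer entries; multiplying gives P = [[-2, -2, 0], [-2, 2, -1], [-1, -2, -2]].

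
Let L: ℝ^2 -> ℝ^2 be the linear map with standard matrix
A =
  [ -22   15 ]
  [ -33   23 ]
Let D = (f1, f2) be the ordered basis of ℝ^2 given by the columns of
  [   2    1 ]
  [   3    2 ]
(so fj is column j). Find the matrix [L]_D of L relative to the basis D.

[[-1, 3], [3, 2]]

With P the matrix whose columns are f1, f2, [L]_D = P^(-1) A P.
Column by column: L(f1) = A f1 = [1, 3]; its D-coordinates [-1, 3] give column 1.
Continuing for each basis vector yields [L]_D = [[-1, 3], [3, 2]].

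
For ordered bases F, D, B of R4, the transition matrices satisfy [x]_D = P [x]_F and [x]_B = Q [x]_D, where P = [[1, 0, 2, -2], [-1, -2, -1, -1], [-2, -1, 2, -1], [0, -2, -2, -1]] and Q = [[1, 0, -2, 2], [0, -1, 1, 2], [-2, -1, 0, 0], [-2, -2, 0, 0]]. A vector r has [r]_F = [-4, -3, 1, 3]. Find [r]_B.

[-26, 6, 10, 4]

First [r]_D = P [r]_F = [-8, 6, 10, 1].
Then [r]_B = Q [r]_D = [-26, 6, 10, 4].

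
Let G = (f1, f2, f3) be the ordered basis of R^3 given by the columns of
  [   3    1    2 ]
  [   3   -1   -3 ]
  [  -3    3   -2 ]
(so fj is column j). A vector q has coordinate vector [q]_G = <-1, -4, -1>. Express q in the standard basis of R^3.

By definition q = -f1 - 4f2 - f3.
Summing componentwise gives <-9, 4, -7>.

<-9, 4, -7>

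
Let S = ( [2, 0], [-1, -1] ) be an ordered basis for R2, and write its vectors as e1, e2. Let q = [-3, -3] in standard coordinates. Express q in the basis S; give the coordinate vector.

We seek scalars with c_1 e1 + c_2 e2 = q; equivalently solve M c = q where the columns of M are e1, e2.
System: 2c_1 - c_2 = -3, 0c_1 - c_2 = -3; solving gives c_1 = 0, c_2 = 3.
Check: 0·e1 + 3e2 = [-3, -3].

[0, 3]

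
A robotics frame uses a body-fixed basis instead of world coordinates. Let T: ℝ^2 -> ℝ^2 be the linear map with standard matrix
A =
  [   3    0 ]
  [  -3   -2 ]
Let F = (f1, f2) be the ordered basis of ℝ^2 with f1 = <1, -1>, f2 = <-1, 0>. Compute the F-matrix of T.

Let P have columns f1, f2. Then [T]_F = P^(-1) A P.
Here det P = -1, so P^(-1) is integer; computing A P first and then P^(-1)(A P) gives [[1, -3], [-2, 0]].

[[1, -3], [-2, 0]]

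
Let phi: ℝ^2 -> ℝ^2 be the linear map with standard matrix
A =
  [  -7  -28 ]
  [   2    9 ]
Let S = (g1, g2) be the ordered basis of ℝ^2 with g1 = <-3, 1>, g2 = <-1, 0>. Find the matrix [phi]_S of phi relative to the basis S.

[[3, -2], [-2, -1]]

With P the matrix whose columns are g1, g2, [phi]_S = P^(-1) A P.
Column by column: phi(g1) = A g1 = <-7, 3>; its S-coordinates <3, -2> give column 1.
Continuing for each basis vector yields [phi]_S = [[3, -2], [-2, -1]].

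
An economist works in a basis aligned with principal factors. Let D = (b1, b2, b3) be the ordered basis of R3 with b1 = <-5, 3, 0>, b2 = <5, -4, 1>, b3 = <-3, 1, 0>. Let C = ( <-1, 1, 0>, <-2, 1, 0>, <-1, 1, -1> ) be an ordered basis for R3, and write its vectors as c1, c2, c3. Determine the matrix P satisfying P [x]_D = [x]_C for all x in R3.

Let M have columns bj and N have columns cj. Then for every x, N [x]_C = x = M [x]_D, so P = N^(-1) M.
Since det N = -1, N^(-1) has integer entries; multiplying gives P = [[1, -2, -1], [2, -1, 2], [0, -1, 0]].

[[1, -2, -1], [2, -1, 2], [0, -1, 0]]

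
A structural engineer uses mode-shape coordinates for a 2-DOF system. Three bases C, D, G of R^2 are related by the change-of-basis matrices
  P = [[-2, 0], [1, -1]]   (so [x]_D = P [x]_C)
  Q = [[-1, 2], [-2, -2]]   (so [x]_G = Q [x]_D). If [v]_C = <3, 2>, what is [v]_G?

Apply P to get D-coordinates <-6, 1>, then Q to get G-coordinates.
The result is [v]_G = <8, 10>.

<8, 10>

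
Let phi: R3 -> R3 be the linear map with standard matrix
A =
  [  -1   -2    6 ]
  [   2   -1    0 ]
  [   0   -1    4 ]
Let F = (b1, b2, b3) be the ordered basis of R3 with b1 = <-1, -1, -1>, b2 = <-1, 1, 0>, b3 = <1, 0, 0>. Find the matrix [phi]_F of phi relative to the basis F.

[[3, 1, 0], [2, -2, 2], [2, -2, 1]]

With P the matrix whose columns are b1, ..., b3, [phi]_F = P^(-1) A P.
Column by column: phi(b1) = A b1 = <-3, -1, -3>; its F-coordinates <3, 2, 2> give column 1.
Continuing for each basis vector yields [phi]_F = [[3, 1, 0], [2, -2, 2], [2, -2, 1]].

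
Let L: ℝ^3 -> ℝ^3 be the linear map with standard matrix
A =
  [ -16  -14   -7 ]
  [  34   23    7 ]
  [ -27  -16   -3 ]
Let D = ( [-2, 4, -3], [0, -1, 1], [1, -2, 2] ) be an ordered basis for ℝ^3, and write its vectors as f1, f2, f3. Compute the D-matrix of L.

[[2, -3, 1], [3, 2, 2], [1, 1, 0]]

The j-th column of [L]_D is [L(fj)]_D.
L(f1) = A f1 = [-3, 3, -1] = 2f1 + 3f2 + f3, so column 1 is [2, 3, 1].
Repeating for f2, f3 and assembling the columns gives [[2, -3, 1], [3, 2, 2], [1, 1, 0]].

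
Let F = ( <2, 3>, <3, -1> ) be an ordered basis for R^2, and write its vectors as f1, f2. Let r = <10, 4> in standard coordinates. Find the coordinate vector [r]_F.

<2, 2>

[r]_F is the unique c with M c = r, where M has columns f1, f2.
System: 2c_1 + 3c_2 = 10, 3c_1 - c_2 = 4; solving gives c_1 = 2, c_2 = 2.
Check: 2f1 + 2f2 = <10, 4>.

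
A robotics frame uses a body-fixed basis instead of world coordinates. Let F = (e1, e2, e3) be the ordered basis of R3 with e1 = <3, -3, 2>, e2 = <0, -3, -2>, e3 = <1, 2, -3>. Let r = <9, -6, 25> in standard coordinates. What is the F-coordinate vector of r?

<4, -4, -3>

[r]_F is the unique c with M c = r, where M has columns e1, ..., e3.
Gaussian elimination on [M | r] yields c = (4, -4, -3).
Check: 4e1 - 4e2 - 3e3 = <9, -6, 25>.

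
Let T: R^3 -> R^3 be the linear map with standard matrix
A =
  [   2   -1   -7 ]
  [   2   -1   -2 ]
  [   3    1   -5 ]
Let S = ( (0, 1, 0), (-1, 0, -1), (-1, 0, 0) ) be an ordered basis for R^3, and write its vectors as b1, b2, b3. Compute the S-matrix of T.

[[-1, 0, -2], [-1, -2, 3], [2, -3, -1]]

Let P have columns b1, ..., b3. Then [T]_S = P^(-1) A P.
Here det P = 1, so P^(-1) is integer; computing A P first and then P^(-1)(A P) gives [[-1, 0, -2], [-1, -2, 3], [2, -3, -1]].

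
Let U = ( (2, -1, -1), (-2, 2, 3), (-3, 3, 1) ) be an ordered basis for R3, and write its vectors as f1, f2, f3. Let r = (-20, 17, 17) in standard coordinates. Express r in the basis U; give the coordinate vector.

(-3, 4, 2)

We seek scalars with c_1 f1 + ... + c_3 f3 = r; equivalently solve M c = r where the columns of M are f1, ..., f3.
Row-reducing the augmented matrix [M | r] gives c = (-3, 4, 2).
Check: -3f1 + 4f2 + 2f3 = (-20, 17, 17).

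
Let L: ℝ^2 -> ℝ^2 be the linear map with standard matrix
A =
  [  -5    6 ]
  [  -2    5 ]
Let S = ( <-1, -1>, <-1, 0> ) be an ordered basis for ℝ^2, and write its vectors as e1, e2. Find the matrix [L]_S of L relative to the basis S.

With P the matrix whose columns are e1, e2, [L]_S = P^(-1) A P.
Column by column: L(e1) = A e1 = <-1, -3>; its S-coordinates <3, -2> give column 1.
Continuing for each basis vector yields [L]_S = [[3, -2], [-2, -3]].

[[3, -2], [-2, -3]]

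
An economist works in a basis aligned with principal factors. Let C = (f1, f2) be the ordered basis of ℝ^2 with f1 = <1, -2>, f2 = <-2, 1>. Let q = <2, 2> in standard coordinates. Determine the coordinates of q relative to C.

<-2, -2>

We seek scalars with c_1 f1 + c_2 f2 = q; equivalently solve M c = q where the columns of M are f1, f2.
System: c_1 - 2c_2 = 2, -2c_1 + c_2 = 2; solving gives c_1 = -2, c_2 = -2.
Check: -2f1 - 2f2 = <2, 2>.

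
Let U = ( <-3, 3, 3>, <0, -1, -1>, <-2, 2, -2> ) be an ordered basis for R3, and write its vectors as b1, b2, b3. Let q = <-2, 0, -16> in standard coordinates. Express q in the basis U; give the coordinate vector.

<-2, 2, 4>

Write q = c_1 b1 + ... + c_3 b3 and solve for the c_i.
Gaussian elimination on [M | q] yields c = (-2, 2, 4).
Check: -2b1 + 2b2 + 4b3 = <-2, 0, -16>.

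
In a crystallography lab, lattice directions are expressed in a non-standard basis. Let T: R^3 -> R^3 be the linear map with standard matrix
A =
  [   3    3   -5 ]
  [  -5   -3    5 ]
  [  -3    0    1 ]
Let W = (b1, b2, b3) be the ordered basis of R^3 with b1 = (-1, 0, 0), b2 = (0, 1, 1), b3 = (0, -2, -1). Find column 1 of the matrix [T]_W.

Column 1 of [T]_W is the W-coordinate vector of T(b1).
In standard coordinates T(b1) = A b1 = (-3, 5, 3).
Converting to W: (-3, 5, 3) = 3b1 + b2 - 2b3, so the coordinate vector is (3, 1, -2).

(3, 1, -2)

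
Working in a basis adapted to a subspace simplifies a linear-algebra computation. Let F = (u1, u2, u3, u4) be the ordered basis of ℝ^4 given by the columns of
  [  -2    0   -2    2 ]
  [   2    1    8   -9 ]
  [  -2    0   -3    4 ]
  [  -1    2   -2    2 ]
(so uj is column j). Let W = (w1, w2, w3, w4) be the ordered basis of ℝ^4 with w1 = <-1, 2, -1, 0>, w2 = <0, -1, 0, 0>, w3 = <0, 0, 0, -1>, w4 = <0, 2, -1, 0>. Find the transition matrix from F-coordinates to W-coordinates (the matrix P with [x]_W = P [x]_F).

[[2, 0, 2, -2], [2, -1, -2, 1], [1, -2, 2, -2], [0, 0, 1, -2]]

Column j of P is [uj]_W, since P maps F-coordinates to W-coordinates.
Expressing u1 in W: u1 = 2w1 + 2w2 + w3 + 0·w4, so column 1 of P is <2, 2, 1, 0>.
Doing the same for each uj gives P = [[2, 0, 2, -2], [2, -1, -2, 1], [1, -2, 2, -2], [0, 0, 1, -2]].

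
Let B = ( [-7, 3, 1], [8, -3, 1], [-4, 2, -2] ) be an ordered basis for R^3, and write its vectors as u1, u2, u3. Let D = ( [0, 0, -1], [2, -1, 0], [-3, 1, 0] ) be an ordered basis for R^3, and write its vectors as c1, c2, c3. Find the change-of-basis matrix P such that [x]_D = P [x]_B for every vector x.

[[-1, -1, 2], [-2, 1, -2], [1, -2, 0]]

Let M have columns uj and N have columns cj. Then for every x, N [x]_D = x = M [x]_B, so P = N^(-1) M.
Since det N = 1, N^(-1) has integer entries; multiplying gives P = [[-1, -1, 2], [-2, 1, -2], [1, -2, 0]].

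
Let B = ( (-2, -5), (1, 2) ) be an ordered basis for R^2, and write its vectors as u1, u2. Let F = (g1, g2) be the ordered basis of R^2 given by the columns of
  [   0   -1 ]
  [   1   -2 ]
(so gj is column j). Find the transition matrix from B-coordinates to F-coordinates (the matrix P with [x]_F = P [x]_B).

[[-1, 0], [2, -1]]

Let M have columns uj and N have columns gj. Then for every x, N [x]_F = x = M [x]_B, so P = N^(-1) M.
Since det N = 1, N^(-1) has integer entries; multiplying gives P = [[-1, 0], [2, -1]].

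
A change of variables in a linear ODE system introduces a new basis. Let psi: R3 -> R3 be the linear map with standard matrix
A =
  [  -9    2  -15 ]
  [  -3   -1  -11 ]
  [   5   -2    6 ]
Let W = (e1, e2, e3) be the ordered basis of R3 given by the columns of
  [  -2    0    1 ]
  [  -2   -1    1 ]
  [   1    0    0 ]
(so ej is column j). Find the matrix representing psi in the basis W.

[[0, 2, 3], [2, -3, -3], [-1, 2, -1]]

The j-th column of [psi]_W is [psi(ej)]_W.
psi(e1) = A e1 = <-1, -3, 0> = 0·e1 + 2e2 - e3, so column 1 is <0, 2, -1>.
Repeating for e2, e3 and assembling the columns gives [[0, 2, 3], [2, -3, -3], [-1, 2, -1]].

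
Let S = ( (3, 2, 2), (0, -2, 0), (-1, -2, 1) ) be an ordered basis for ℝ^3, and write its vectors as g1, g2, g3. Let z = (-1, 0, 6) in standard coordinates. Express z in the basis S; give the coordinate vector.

(1, -3, 4)

Write z = c_1 g1 + ... + c_3 g3 and solve for the c_i.
Gaussian elimination on [M | z] yields c = (1, -3, 4).
Check: g1 - 3g2 + 4g3 = (-1, 0, 6).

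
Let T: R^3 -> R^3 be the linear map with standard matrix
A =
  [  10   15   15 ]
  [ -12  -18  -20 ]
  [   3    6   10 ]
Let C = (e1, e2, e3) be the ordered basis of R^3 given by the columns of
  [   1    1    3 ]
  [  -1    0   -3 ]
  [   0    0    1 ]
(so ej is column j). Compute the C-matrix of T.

The j-th column of [T]_C is [T(ej)]_C.
T(e1) = A e1 = (-5, 6, -3) = 3e1 + e2 - 3e3, so column 1 is (3, 1, -3).
Repeating for e2, e3 and assembling the columns gives [[3, 3, -1], [1, -2, -2], [-3, 3, 1]].

[[3, 3, -1], [1, -2, -2], [-3, 3, 1]]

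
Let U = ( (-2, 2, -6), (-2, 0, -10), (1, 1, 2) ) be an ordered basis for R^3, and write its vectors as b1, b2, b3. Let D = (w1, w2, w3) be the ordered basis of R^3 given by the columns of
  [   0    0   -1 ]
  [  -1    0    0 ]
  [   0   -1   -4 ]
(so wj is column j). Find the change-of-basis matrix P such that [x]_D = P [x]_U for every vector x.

[[-2, 0, -1], [-2, 2, 2], [2, 2, -1]]

Let M have columns bj and N have columns wj. Then for every x, N [x]_D = x = M [x]_U, so P = N^(-1) M.
Since det N = -1, N^(-1) has integer entries; multiplying gives P = [[-2, 0, -1], [-2, 2, 2], [2, 2, -1]].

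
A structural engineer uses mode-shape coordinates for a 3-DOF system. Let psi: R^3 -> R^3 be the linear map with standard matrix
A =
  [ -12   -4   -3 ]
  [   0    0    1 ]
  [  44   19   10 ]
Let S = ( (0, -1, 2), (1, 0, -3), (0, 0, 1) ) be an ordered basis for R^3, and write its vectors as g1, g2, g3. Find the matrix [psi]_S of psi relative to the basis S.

Let P have columns g1, ..., g3. Then [psi]_S = P^(-1) A P.
Here det P = 1, so P^(-1) is integer; computing A P first and then P^(-1)(A P) gives [[-2, 3, -1], [-2, -3, -3], [-1, -1, 3]].

[[-2, 3, -1], [-2, -3, -3], [-1, -1, 3]]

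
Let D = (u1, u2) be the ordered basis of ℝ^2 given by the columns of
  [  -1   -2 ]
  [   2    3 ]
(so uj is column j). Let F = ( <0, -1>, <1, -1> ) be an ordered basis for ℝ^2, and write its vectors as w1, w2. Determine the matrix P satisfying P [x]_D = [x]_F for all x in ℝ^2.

[[-1, -1], [-1, -2]]

Let M have columns uj and N have columns wj. Then for every x, N [x]_F = x = M [x]_D, so P = N^(-1) M.
Since det N = 1, N^(-1) has integer entries; multiplying gives P = [[-1, -1], [-1, -2]].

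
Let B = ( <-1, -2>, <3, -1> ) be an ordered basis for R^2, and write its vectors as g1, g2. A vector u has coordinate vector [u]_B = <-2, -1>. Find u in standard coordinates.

<-1, 5>

The coordinates say u = -2g1 - g2; adding the scaled basis vectors gives <-1, 5>.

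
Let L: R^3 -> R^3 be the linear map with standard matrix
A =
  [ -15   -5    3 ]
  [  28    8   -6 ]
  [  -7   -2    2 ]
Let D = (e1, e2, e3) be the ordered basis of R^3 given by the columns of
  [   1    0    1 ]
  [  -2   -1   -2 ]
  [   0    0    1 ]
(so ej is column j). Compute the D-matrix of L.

Let P have columns e1, ..., e3. Then [L]_D = P^(-1) A P.
Here det P = -1, so P^(-1) is integer; computing A P first and then P^(-1)(A P) gives [[-2, 3, -1], [-2, -2, -2], [-3, 2, -1]].

[[-2, 3, -1], [-2, -2, -2], [-3, 2, -1]]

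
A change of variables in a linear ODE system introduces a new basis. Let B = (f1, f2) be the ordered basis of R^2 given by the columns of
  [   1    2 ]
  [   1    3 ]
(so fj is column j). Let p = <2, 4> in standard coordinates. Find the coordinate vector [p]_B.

[p]_B is the unique c with M c = p, where M has columns f1, f2.
System: c_1 + 2c_2 = 2, c_1 + 3c_2 = 4; solving gives c_1 = -2, c_2 = 2.
Check: -2f1 + 2f2 = <2, 4>.

<-2, 2>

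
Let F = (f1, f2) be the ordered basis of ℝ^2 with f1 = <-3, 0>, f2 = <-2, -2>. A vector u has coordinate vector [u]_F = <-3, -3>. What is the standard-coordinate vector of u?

By definition u = -3f1 - 3f2.
Summing componentwise gives <15, 6>.

<15, 6>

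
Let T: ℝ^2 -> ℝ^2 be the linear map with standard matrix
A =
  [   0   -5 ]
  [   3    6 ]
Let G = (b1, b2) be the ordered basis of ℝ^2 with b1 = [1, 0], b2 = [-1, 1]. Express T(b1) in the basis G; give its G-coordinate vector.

[3, 3]

Column 1 of [T]_G is the G-coordinate vector of T(b1).
In standard coordinates T(b1) = A b1 = [0, 3].
Converting to G: [0, 3] = 3b1 + 3b2, so the coordinate vector is [3, 3].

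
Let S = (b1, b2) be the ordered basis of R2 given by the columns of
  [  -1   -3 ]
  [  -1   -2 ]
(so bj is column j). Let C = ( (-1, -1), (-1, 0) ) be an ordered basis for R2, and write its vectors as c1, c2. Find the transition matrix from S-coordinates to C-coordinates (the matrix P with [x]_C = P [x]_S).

[[1, 2], [0, 1]]

Let M have columns bj and N have columns cj. Then for every x, N [x]_C = x = M [x]_S, so P = N^(-1) M.
Since det N = -1, N^(-1) has integer entries; multiplying gives P = [[1, 2], [0, 1]].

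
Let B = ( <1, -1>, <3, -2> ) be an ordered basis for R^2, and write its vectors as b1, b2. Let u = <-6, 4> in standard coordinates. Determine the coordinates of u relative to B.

<0, -2>

[u]_B is the unique c with M c = u, where M has columns b1, b2.
System: c_1 + 3c_2 = -6, -c_1 - 2c_2 = 4; solving gives c_1 = 0, c_2 = -2.
Check: 0·b1 - 2b2 = <-6, 4>.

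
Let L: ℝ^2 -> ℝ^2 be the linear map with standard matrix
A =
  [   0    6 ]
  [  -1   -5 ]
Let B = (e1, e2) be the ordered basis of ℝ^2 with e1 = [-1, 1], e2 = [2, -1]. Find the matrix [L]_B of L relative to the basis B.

[[-2, 0], [2, -3]]

With P the matrix whose columns are e1, e2, [L]_B = P^(-1) A P.
Column by column: L(e1) = A e1 = [6, -4]; its B-coordinates [-2, 2] give column 1.
Continuing for each basis vector yields [L]_B = [[-2, 0], [2, -3]].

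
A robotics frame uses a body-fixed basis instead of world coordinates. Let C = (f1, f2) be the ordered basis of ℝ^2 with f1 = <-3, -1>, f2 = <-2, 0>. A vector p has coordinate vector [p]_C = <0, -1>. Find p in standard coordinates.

The coordinates say p = 0·f1 - f2; adding the scaled basis vectors gives <2, 0>.

<2, 0>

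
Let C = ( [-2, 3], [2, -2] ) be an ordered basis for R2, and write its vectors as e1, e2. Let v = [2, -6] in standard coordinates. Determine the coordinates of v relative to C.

Write v = c_1 e1 + c_2 e2 and solve for the c_i.
System: -2c_1 + 2c_2 = 2, 3c_1 - 2c_2 = -6; solving gives c_1 = -4, c_2 = -3.
Check: -4e1 - 3e2 = [2, -6].

[-4, -3]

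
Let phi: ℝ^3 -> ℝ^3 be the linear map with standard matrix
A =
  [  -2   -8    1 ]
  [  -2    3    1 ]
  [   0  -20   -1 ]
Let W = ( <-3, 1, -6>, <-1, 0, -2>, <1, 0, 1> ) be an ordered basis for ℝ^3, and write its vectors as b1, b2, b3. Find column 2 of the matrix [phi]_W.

Compute phi(b2) = A b2 = <0, 0, 2> in standard coordinates.
Then write this in W-coordinates: solve for y in y_1 b1 + ... + y_3 b3 = <0, 0, 2>.
This gives y = <0, -2, -2>, which is column 2 of [phi]_W.

<0, -2, -2>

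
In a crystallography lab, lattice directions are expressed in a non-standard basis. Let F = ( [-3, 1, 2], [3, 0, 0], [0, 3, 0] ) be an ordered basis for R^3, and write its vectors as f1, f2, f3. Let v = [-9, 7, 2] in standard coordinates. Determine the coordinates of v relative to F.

[v]_F is the unique c with M c = v, where M has columns f1, ..., f3.
Solving this 3x3 system gives c = (1, -2, 2).
Check: f1 - 2f2 + 2f3 = [-9, 7, 2].

[1, -2, 2]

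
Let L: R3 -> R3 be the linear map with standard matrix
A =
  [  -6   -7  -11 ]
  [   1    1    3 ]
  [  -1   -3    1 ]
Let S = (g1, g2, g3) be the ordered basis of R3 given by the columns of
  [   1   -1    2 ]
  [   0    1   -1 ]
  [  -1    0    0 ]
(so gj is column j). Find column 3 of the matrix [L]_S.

Compute L(g3) = A g3 = [-5, 1, 1] in standard coordinates.
Then write this in S-coordinates: solve for y in y_1 g1 + ... + y_3 g3 = [-5, 1, 1].
This gives y = [-1, -2, -3], which is column 3 of [L]_S.

[-1, -2, -3]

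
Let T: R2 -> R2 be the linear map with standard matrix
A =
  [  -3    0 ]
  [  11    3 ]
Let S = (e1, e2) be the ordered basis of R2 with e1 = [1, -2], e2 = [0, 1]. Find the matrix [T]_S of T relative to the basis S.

[[-3, 0], [-1, 3]]

With P the matrix whose columns are e1, e2, [T]_S = P^(-1) A P.
Column by column: T(e1) = A e1 = [-3, 5]; its S-coordinates [-3, -1] give column 1.
Continuing for each basis vector yields [T]_S = [[-3, 0], [-1, 3]].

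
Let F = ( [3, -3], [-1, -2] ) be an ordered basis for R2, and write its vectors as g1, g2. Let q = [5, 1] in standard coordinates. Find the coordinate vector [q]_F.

[q]_F is the unique c with M c = q, where M has columns g1, g2.
System: 3c_1 - c_2 = 5, -3c_1 - 2c_2 = 1; solving gives c_1 = 1, c_2 = -2.
Check: g1 - 2g2 = [5, 1].

[1, -2]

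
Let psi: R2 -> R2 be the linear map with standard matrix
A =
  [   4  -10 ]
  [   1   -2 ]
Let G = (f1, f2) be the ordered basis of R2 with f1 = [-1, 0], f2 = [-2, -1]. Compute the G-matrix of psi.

Let P have columns f1, f2. Then [psi]_G = P^(-1) A P.
Here det P = 1, so P^(-1) is integer; computing A P first and then P^(-1)(A P) gives [[2, -2], [1, 0]].

[[2, -2], [1, 0]]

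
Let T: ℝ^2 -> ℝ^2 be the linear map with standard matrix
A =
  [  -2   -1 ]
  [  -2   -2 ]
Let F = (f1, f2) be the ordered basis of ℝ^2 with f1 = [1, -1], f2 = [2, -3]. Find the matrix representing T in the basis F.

[[-3, 1], [1, -1]]

The j-th column of [T]_F is [T(fj)]_F.
T(f1) = A f1 = [-1, 0] = -3f1 + f2, so column 1 is [-3, 1].
Repeating for f2 and assembling the columns gives [[-3, 1], [1, -1]].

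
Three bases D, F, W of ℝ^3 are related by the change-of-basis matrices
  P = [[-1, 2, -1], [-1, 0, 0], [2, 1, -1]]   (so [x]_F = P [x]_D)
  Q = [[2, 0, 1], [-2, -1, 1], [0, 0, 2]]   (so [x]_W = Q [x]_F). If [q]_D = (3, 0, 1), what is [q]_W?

(-3, 16, 10)

Composing the changes, [q]_W = Q P [q]_D.
Q P = [[0, 5, -3], [5, -3, 1], [4, 2, -2]]; applying this to (3, 0, 1) gives (-3, 16, 10).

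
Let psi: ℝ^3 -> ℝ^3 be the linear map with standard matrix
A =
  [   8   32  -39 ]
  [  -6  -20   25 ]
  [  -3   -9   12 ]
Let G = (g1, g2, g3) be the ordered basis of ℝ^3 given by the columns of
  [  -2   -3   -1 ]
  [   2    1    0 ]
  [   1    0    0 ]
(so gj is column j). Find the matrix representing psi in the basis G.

[[0, 0, 3], [-3, -2, 0], [0, -2, 2]]

Let P have columns g1, ..., g3. Then [psi]_G = P^(-1) A P.
Here det P = 1, so P^(-1) is integer; computing A P first and then P^(-1)(A P) gives [[0, 0, 3], [-3, -2, 0], [0, -2, 2]].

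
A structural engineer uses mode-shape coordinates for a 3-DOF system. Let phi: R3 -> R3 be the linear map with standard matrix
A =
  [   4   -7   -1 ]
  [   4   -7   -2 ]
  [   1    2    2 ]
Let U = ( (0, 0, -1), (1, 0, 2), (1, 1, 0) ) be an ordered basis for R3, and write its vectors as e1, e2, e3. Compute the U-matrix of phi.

The j-th column of [phi]_U is [phi(ej)]_U.
phi(e1) = A e1 = (1, 2, -2) = 0·e1 - e2 + 2e3, so column 1 is (0, -1, 2).
Repeating for e2, e3 and assembling the columns gives [[0, -1, -3], [-1, 2, 0], [2, 0, -3]].

[[0, -1, -3], [-1, 2, 0], [2, 0, -3]]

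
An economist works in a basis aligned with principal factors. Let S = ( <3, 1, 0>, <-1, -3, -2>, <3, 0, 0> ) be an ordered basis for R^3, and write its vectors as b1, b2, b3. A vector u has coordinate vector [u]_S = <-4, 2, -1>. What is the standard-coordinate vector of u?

u = M [u]_S, where M has columns b1, ..., b3.
Carrying out the matrix-vector product, u = <-17, -10, -4>.

<-17, -10, -4>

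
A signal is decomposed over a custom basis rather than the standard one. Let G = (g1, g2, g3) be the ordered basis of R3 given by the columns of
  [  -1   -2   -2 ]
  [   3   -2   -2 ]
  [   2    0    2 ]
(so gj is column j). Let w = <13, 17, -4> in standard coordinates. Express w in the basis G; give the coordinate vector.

Write w = c_1 g1 + ... + c_3 g3 and solve for the c_i.
Solving this 3x3 system gives c = (1, -4, -3).
Check: g1 - 4g2 - 3g3 = <13, 17, -4>.

<1, -4, -3>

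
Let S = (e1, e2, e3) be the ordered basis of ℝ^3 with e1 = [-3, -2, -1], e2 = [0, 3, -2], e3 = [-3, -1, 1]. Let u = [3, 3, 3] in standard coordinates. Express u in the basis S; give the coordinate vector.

[-2, 0, 1]

We seek scalars with c_1 e1 + ... + c_3 e3 = u; equivalently solve M c = u where the columns of M are e1, ..., e3.
Gaussian elimination on [M | u] yields c = (-2, 0, 1).
Check: -2e1 + 0·e2 + e3 = [3, 3, 3].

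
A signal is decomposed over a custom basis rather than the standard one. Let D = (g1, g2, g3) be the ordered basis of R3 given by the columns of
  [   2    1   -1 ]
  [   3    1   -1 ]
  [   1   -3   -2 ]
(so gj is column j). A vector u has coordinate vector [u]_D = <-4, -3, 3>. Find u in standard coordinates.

<-14, -18, -1>

By definition u = -4g1 - 3g2 + 3g3.
Summing componentwise gives <-14, -18, -1>.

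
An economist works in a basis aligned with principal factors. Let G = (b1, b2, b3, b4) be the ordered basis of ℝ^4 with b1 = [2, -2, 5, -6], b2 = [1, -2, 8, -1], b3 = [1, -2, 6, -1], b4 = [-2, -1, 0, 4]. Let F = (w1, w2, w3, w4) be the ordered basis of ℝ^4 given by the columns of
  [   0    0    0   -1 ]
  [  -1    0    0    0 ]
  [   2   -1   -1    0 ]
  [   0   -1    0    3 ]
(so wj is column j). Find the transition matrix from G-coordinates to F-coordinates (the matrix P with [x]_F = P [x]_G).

Take x = bj: its G-coordinates are the j-th standard unit vector, so P e_j — column j of P — equals [bj]_F.
b1 = 2w1 + 0·w2 - w3 - 2w4, giving column 1 = [2, 0, -1, -2]; repeating for each j gives P = [[2, 2, 2, 1], [0, -2, -2, 2], [-1, -2, 0, 0], [-2, -1, -1, 2]].

[[2, 2, 2, 1], [0, -2, -2, 2], [-1, -2, 0, 0], [-2, -1, -1, 2]]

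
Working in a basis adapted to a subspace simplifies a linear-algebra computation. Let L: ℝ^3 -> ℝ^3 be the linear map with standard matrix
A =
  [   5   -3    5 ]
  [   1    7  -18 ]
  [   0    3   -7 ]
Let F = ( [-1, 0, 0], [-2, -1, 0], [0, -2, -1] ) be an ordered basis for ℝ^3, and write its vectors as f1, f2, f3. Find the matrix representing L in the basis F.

With P the matrix whose columns are f1, ..., f3, [L]_F = P^(-1) A P.
Column by column: L(f1) = A f1 = [-5, -1, 0]; its F-coordinates [3, 1, 0] give column 1.
Continuing for each basis vector yields [L]_F = [[3, 1, 3], [1, 3, -2], [0, 3, -1]].

[[3, 1, 3], [1, 3, -2], [0, 3, -1]]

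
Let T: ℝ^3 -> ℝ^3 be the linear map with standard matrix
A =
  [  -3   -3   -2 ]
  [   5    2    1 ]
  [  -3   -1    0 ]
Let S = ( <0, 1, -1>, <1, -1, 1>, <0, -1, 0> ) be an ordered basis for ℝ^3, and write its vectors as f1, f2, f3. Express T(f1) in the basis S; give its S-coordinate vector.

Column 1 of [T]_S is the S-coordinate vector of T(f1).
In standard coordinates T(f1) = A f1 = <-1, 1, -1>.
Converting to S: <-1, 1, -1> = 0·f1 - f2 + 0·f3, so the coordinate vector is <0, -1, 0>.

<0, -1, 0>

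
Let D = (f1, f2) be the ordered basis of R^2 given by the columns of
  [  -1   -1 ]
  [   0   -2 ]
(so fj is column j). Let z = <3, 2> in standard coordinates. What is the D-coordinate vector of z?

<-2, -1>

We seek scalars with c_1 f1 + c_2 f2 = z; equivalently solve M c = z where the columns of M are f1, f2.
System: -c_1 - c_2 = 3, 0c_1 - 2c_2 = 2; solving gives c_1 = -2, c_2 = -1.
Check: -2f1 - f2 = <3, 2>.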